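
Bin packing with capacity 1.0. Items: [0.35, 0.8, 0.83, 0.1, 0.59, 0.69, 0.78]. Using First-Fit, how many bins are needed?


Place items sequentially using First-Fit:
  Item 0.35 -> new Bin 1
  Item 0.8 -> new Bin 2
  Item 0.83 -> new Bin 3
  Item 0.1 -> Bin 1 (now 0.45)
  Item 0.59 -> new Bin 4
  Item 0.69 -> new Bin 5
  Item 0.78 -> new Bin 6
Total bins used = 6

6


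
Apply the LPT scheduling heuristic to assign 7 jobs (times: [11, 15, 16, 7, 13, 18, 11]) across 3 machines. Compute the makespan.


Sort jobs in decreasing order (LPT): [18, 16, 15, 13, 11, 11, 7]
Assign each job to the least loaded machine:
  Machine 1: jobs [18, 11], load = 29
  Machine 2: jobs [16, 11, 7], load = 34
  Machine 3: jobs [15, 13], load = 28
Makespan = max load = 34

34


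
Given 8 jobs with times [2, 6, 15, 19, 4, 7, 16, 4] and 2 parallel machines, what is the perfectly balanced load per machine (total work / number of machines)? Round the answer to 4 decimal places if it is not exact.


Total processing time = 2 + 6 + 15 + 19 + 4 + 7 + 16 + 4 = 73
Number of machines = 2
Ideal balanced load = 73 / 2 = 36.5

36.5


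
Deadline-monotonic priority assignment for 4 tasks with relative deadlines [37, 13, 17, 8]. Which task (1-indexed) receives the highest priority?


Sort tasks by relative deadline (ascending):
  Task 4: deadline = 8
  Task 2: deadline = 13
  Task 3: deadline = 17
  Task 1: deadline = 37
Priority order (highest first): [4, 2, 3, 1]
Highest priority task = 4

4


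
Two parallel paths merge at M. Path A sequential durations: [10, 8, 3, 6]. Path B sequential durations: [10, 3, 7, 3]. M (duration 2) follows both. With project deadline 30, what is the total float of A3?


Forward pass: ES(A3) = sum of predecessors on chain A = 18
EF = ES + duration = 18 + 3 = 21
Backward pass: LF(M) = deadline = 30; LS(M) = 30 - 2 = 28
LF(A3) = LS(M) - sum(successors on chain A) = 28 - 6 = 22
LS = LF - duration = 22 - 3 = 19
Total float = LS - ES = 19 - 18 = 1

1


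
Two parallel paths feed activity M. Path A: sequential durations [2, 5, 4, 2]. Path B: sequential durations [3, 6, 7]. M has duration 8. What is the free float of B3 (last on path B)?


ES(B3) = sum of predecessors on chain B = 9
EF(B3) = ES + duration = 9 + 7 = 16
Successor of B3 is M. ES(M) = max(sum(A), sum(B)) = max(13, 16) = 16
Free float = ES(successor) - EF(current) = 16 - 16 = 0

0


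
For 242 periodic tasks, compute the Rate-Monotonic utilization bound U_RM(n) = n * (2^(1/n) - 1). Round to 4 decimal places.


Compute 2^(1/242) = 1.0028683504
Subtract 1: 1.0028683504 - 1 = 0.0028683504
Multiply by n: 242 * 0.0028683504 = 0.6941407968
Round to 4 dp: 0.6941

0.6941


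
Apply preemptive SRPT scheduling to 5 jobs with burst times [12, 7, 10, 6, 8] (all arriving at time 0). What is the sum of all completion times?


Since all jobs arrive at t=0, SRPT equals SPT ordering.
SPT order: [6, 7, 8, 10, 12]
Completion times:
  Job 1: p=6, C=6
  Job 2: p=7, C=13
  Job 3: p=8, C=21
  Job 4: p=10, C=31
  Job 5: p=12, C=43
Total completion time = 6 + 13 + 21 + 31 + 43 = 114

114


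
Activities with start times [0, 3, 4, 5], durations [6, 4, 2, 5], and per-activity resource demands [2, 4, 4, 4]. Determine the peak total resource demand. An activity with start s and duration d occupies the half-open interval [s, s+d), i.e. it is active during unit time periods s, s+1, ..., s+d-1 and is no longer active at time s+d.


Each activity i is active on [start_i, start_i + duration_i).
Compute total resource usage per time slot:
  t=0: active resources = [2], total = 2
  t=1: active resources = [2], total = 2
  t=2: active resources = [2], total = 2
  t=3: active resources = [2, 4], total = 6
  t=4: active resources = [2, 4, 4], total = 10
  t=5: active resources = [2, 4, 4, 4], total = 14
  t=6: active resources = [4, 4], total = 8
  t=7: active resources = [4], total = 4
  t=8: active resources = [4], total = 4
  t=9: active resources = [4], total = 4
Peak resource demand = 14

14


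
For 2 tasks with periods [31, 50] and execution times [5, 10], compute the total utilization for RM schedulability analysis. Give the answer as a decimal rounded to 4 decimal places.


Compute individual utilizations (exact fractions):
  Task 1: C/T = 5/31 (approx. 0.1613)
  Task 2: C/T = 10/50 = 1/5 (approx. 0.2)
Total utilization U = 5/31 + 1/5 = 56/155
Rounded to 4 decimal places: U = 0.3613
RM (Liu & Layland) bound for 2 tasks = 0.828427; compare with U = 56/155 (approx. 0.361290)
U <= bound, so schedulable by RM sufficient condition.

0.3613


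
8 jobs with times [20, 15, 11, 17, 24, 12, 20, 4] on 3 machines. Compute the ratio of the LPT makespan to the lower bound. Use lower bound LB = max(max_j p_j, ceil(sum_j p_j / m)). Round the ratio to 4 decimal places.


LPT order: [24, 20, 20, 17, 15, 12, 11, 4]
Machine loads after assignment: [40, 37, 46]
LPT makespan = 46
Lower bound = max(max_job, ceil(total/3)) = max(24, 41) = 41
Ratio = 46 / 41 = 1.122

1.122


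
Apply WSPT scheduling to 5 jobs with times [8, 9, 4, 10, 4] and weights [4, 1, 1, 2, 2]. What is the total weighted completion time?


Compute p/w ratios and sort ascending (WSPT): [(8, 4), (4, 2), (4, 1), (10, 2), (9, 1)]
Compute weighted completion times:
  Job (p=8,w=4): C=8, w*C=4*8=32
  Job (p=4,w=2): C=12, w*C=2*12=24
  Job (p=4,w=1): C=16, w*C=1*16=16
  Job (p=10,w=2): C=26, w*C=2*26=52
  Job (p=9,w=1): C=35, w*C=1*35=35
Total weighted completion time = 159

159


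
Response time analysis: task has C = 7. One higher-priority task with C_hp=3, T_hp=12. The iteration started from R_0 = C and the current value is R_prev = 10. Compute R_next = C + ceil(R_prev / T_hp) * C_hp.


R_next = C + ceil(R_prev / T_hp) * C_hp
ceil(10 / 12) = ceil(0.8333) = 1
Interference = 1 * 3 = 3
R_next = 7 + 3 = 10
R_next = R_prev, so the iteration has converged (response time = 10).

10


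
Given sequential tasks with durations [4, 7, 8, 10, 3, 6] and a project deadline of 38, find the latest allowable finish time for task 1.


LF(activity 1) = deadline - sum of successor durations
Successors: activities 2 through 6 with durations [7, 8, 10, 3, 6]
Sum of successor durations = 34
LF = 38 - 34 = 4

4


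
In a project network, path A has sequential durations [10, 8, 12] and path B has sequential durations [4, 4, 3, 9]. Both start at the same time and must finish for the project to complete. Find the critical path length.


Path A total = 10 + 8 + 12 = 30
Path B total = 4 + 4 + 3 + 9 = 20
Critical path = longest path = max(30, 20) = 30

30


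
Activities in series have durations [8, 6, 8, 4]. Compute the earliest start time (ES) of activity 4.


Activity 4 starts after activities 1 through 3 complete.
Predecessor durations: [8, 6, 8]
ES = 8 + 6 + 8 = 22

22


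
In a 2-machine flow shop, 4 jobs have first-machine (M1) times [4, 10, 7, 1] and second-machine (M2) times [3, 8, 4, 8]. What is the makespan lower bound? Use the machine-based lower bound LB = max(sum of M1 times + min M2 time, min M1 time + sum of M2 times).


LB1 = sum(M1 times) + min(M2 times) = 22 + 3 = 25
LB2 = min(M1 times) + sum(M2 times) = 1 + 23 = 24
Lower bound = max(LB1, LB2) = max(25, 24) = 25

25


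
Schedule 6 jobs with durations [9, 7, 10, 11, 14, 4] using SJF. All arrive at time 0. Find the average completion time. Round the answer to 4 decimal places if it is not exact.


SJF order (ascending): [4, 7, 9, 10, 11, 14]
Completion times:
  Job 1: burst=4, C=4
  Job 2: burst=7, C=11
  Job 3: burst=9, C=20
  Job 4: burst=10, C=30
  Job 5: burst=11, C=41
  Job 6: burst=14, C=55
Average completion = 161/6 = 26.8333

26.8333


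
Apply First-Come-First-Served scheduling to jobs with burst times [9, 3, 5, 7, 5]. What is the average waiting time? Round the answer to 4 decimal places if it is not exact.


FCFS order (as given): [9, 3, 5, 7, 5]
Waiting times:
  Job 1: wait = 0
  Job 2: wait = 9
  Job 3: wait = 12
  Job 4: wait = 17
  Job 5: wait = 24
Sum of waiting times = 62
Average waiting time = 62/5 = 12.4

12.4


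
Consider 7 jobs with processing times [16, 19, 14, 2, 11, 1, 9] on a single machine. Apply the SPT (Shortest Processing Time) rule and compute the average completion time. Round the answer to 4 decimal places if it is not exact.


Sort jobs by processing time (SPT order): [1, 2, 9, 11, 14, 16, 19]
Compute completion times sequentially:
  Job 1: processing = 1, completes at 1
  Job 2: processing = 2, completes at 3
  Job 3: processing = 9, completes at 12
  Job 4: processing = 11, completes at 23
  Job 5: processing = 14, completes at 37
  Job 6: processing = 16, completes at 53
  Job 7: processing = 19, completes at 72
Sum of completion times = 201
Average completion time = 201/7 = 28.7143

28.7143


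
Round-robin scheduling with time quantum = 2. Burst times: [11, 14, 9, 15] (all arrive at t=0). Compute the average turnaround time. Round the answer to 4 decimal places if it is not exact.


Time quantum = 2
Execution trace:
  J1 runs 2 units, time = 2
  J2 runs 2 units, time = 4
  J3 runs 2 units, time = 6
  J4 runs 2 units, time = 8
  J1 runs 2 units, time = 10
  J2 runs 2 units, time = 12
  J3 runs 2 units, time = 14
  J4 runs 2 units, time = 16
  J1 runs 2 units, time = 18
  J2 runs 2 units, time = 20
  J3 runs 2 units, time = 22
  J4 runs 2 units, time = 24
  J1 runs 2 units, time = 26
  J2 runs 2 units, time = 28
  J3 runs 2 units, time = 30
  J4 runs 2 units, time = 32
  J1 runs 2 units, time = 34
  J2 runs 2 units, time = 36
  J3 runs 1 units, time = 37
  J4 runs 2 units, time = 39
  J1 runs 1 units, time = 40
  J2 runs 2 units, time = 42
  J4 runs 2 units, time = 44
  J2 runs 2 units, time = 46
  J4 runs 2 units, time = 48
  J4 runs 1 units, time = 49
Finish times: [40, 46, 37, 49]
Average turnaround = 172/4 = 43.0

43.0


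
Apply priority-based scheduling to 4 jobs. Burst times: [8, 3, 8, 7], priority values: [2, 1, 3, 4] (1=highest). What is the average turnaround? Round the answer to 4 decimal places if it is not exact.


Sort by priority (ascending = highest first):
Order: [(1, 3), (2, 8), (3, 8), (4, 7)]
Completion times:
  Priority 1, burst=3, C=3
  Priority 2, burst=8, C=11
  Priority 3, burst=8, C=19
  Priority 4, burst=7, C=26
Average turnaround = 59/4 = 14.75

14.75


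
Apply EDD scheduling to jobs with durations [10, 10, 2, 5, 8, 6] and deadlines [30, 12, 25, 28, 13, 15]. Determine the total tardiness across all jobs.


Sort by due date (EDD order): [(10, 12), (8, 13), (6, 15), (2, 25), (5, 28), (10, 30)]
Compute completion times and tardiness:
  Job 1: p=10, d=12, C=10, tardiness=max(0,10-12)=0
  Job 2: p=8, d=13, C=18, tardiness=max(0,18-13)=5
  Job 3: p=6, d=15, C=24, tardiness=max(0,24-15)=9
  Job 4: p=2, d=25, C=26, tardiness=max(0,26-25)=1
  Job 5: p=5, d=28, C=31, tardiness=max(0,31-28)=3
  Job 6: p=10, d=30, C=41, tardiness=max(0,41-30)=11
Total tardiness = 29

29


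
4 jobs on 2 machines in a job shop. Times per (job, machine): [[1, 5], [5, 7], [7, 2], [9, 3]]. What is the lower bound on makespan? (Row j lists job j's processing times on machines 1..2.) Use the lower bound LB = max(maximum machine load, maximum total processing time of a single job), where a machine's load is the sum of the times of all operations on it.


Machine loads:
  Machine 1: 1 + 5 + 7 + 9 = 22
  Machine 2: 5 + 7 + 2 + 3 = 17
Max machine load = 22
Job totals:
  Job 1: 6
  Job 2: 12
  Job 3: 9
  Job 4: 12
Max job total = 12
Lower bound = max(22, 12) = 22

22


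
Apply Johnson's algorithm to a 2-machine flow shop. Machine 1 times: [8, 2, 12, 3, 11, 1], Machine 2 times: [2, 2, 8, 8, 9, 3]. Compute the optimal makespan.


Apply Johnson's rule:
  Group 1 (a <= b): [(6, 1, 3), (2, 2, 2), (4, 3, 8)]
  Group 2 (a > b): [(5, 11, 9), (3, 12, 8), (1, 8, 2)]
Optimal job order: [6, 2, 4, 5, 3, 1]
Schedule:
  Job 6: M1 done at 1, M2 done at 4
  Job 2: M1 done at 3, M2 done at 6
  Job 4: M1 done at 6, M2 done at 14
  Job 5: M1 done at 17, M2 done at 26
  Job 3: M1 done at 29, M2 done at 37
  Job 1: M1 done at 37, M2 done at 39
Makespan = 39

39


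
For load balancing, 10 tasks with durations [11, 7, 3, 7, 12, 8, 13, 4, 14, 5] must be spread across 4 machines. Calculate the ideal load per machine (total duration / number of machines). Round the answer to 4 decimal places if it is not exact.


Total processing time = 11 + 7 + 3 + 7 + 12 + 8 + 13 + 4 + 14 + 5 = 84
Number of machines = 4
Ideal balanced load = 84 / 4 = 21.0

21.0


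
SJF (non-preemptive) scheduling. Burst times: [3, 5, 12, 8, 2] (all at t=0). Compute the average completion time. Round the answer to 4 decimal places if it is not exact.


SJF order (ascending): [2, 3, 5, 8, 12]
Completion times:
  Job 1: burst=2, C=2
  Job 2: burst=3, C=5
  Job 3: burst=5, C=10
  Job 4: burst=8, C=18
  Job 5: burst=12, C=30
Average completion = 65/5 = 13.0

13.0


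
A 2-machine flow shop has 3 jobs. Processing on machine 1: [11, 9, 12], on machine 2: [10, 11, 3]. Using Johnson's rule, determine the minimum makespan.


Apply Johnson's rule:
  Group 1 (a <= b): [(2, 9, 11)]
  Group 2 (a > b): [(1, 11, 10), (3, 12, 3)]
Optimal job order: [2, 1, 3]
Schedule:
  Job 2: M1 done at 9, M2 done at 20
  Job 1: M1 done at 20, M2 done at 30
  Job 3: M1 done at 32, M2 done at 35
Makespan = 35

35


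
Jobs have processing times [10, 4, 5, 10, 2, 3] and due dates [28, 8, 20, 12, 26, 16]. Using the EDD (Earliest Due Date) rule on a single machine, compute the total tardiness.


Sort by due date (EDD order): [(4, 8), (10, 12), (3, 16), (5, 20), (2, 26), (10, 28)]
Compute completion times and tardiness:
  Job 1: p=4, d=8, C=4, tardiness=max(0,4-8)=0
  Job 2: p=10, d=12, C=14, tardiness=max(0,14-12)=2
  Job 3: p=3, d=16, C=17, tardiness=max(0,17-16)=1
  Job 4: p=5, d=20, C=22, tardiness=max(0,22-20)=2
  Job 5: p=2, d=26, C=24, tardiness=max(0,24-26)=0
  Job 6: p=10, d=28, C=34, tardiness=max(0,34-28)=6
Total tardiness = 11

11


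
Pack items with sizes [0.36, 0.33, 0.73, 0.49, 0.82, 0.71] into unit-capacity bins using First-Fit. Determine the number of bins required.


Place items sequentially using First-Fit:
  Item 0.36 -> new Bin 1
  Item 0.33 -> Bin 1 (now 0.69)
  Item 0.73 -> new Bin 2
  Item 0.49 -> new Bin 3
  Item 0.82 -> new Bin 4
  Item 0.71 -> new Bin 5
Total bins used = 5

5


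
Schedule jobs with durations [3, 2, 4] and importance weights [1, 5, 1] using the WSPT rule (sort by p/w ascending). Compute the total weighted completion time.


Compute p/w ratios and sort ascending (WSPT): [(2, 5), (3, 1), (4, 1)]
Compute weighted completion times:
  Job (p=2,w=5): C=2, w*C=5*2=10
  Job (p=3,w=1): C=5, w*C=1*5=5
  Job (p=4,w=1): C=9, w*C=1*9=9
Total weighted completion time = 24

24


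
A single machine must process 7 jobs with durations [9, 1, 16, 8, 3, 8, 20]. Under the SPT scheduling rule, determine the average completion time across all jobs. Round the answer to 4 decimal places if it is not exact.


Sort jobs by processing time (SPT order): [1, 3, 8, 8, 9, 16, 20]
Compute completion times sequentially:
  Job 1: processing = 1, completes at 1
  Job 2: processing = 3, completes at 4
  Job 3: processing = 8, completes at 12
  Job 4: processing = 8, completes at 20
  Job 5: processing = 9, completes at 29
  Job 6: processing = 16, completes at 45
  Job 7: processing = 20, completes at 65
Sum of completion times = 176
Average completion time = 176/7 = 25.1429

25.1429


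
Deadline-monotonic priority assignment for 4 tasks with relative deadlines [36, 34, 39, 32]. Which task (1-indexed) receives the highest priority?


Sort tasks by relative deadline (ascending):
  Task 4: deadline = 32
  Task 2: deadline = 34
  Task 1: deadline = 36
  Task 3: deadline = 39
Priority order (highest first): [4, 2, 1, 3]
Highest priority task = 4

4


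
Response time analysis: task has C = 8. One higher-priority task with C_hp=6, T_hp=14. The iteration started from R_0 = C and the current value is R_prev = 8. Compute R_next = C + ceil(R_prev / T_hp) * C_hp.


R_next = C + ceil(R_prev / T_hp) * C_hp
ceil(8 / 14) = ceil(0.5714) = 1
Interference = 1 * 6 = 6
R_next = 8 + 6 = 14

14


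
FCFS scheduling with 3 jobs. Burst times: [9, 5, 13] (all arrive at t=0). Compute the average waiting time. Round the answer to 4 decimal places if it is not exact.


FCFS order (as given): [9, 5, 13]
Waiting times:
  Job 1: wait = 0
  Job 2: wait = 9
  Job 3: wait = 14
Sum of waiting times = 23
Average waiting time = 23/3 = 7.6667

7.6667


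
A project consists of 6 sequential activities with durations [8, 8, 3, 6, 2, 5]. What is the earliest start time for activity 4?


Activity 4 starts after activities 1 through 3 complete.
Predecessor durations: [8, 8, 3]
ES = 8 + 8 + 3 = 19

19


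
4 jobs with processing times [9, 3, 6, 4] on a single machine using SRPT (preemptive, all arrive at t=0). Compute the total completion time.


Since all jobs arrive at t=0, SRPT equals SPT ordering.
SPT order: [3, 4, 6, 9]
Completion times:
  Job 1: p=3, C=3
  Job 2: p=4, C=7
  Job 3: p=6, C=13
  Job 4: p=9, C=22
Total completion time = 3 + 7 + 13 + 22 = 45

45


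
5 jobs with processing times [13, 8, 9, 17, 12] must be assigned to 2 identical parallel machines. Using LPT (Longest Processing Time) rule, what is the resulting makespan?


Sort jobs in decreasing order (LPT): [17, 13, 12, 9, 8]
Assign each job to the least loaded machine:
  Machine 1: jobs [17, 9], load = 26
  Machine 2: jobs [13, 12, 8], load = 33
Makespan = max load = 33

33


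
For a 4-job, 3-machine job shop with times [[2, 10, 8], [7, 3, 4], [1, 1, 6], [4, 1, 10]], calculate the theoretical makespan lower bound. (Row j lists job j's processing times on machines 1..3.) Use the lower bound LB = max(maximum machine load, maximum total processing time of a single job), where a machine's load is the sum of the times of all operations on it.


Machine loads:
  Machine 1: 2 + 7 + 1 + 4 = 14
  Machine 2: 10 + 3 + 1 + 1 = 15
  Machine 3: 8 + 4 + 6 + 10 = 28
Max machine load = 28
Job totals:
  Job 1: 20
  Job 2: 14
  Job 3: 8
  Job 4: 15
Max job total = 20
Lower bound = max(28, 20) = 28

28


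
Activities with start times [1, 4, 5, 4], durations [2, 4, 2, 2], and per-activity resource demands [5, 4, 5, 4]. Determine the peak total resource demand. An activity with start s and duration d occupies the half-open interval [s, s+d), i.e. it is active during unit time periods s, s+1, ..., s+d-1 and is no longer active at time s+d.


Each activity i is active on [start_i, start_i + duration_i).
Compute total resource usage per time slot:
  t=0: active resources = [], total = 0
  t=1: active resources = [5], total = 5
  t=2: active resources = [5], total = 5
  t=3: active resources = [], total = 0
  t=4: active resources = [4, 4], total = 8
  t=5: active resources = [4, 5, 4], total = 13
  t=6: active resources = [4, 5], total = 9
  t=7: active resources = [4], total = 4
Peak resource demand = 13

13


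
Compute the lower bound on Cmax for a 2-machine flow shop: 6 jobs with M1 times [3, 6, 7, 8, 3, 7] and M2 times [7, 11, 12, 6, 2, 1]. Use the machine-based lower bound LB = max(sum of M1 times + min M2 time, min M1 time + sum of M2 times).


LB1 = sum(M1 times) + min(M2 times) = 34 + 1 = 35
LB2 = min(M1 times) + sum(M2 times) = 3 + 39 = 42
Lower bound = max(LB1, LB2) = max(35, 42) = 42

42


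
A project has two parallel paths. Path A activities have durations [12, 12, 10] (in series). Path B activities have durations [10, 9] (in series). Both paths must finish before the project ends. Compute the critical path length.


Path A total = 12 + 12 + 10 = 34
Path B total = 10 + 9 = 19
Critical path = longest path = max(34, 19) = 34

34


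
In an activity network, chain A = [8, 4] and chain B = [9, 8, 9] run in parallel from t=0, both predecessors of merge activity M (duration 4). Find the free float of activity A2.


ES(A2) = sum of predecessors on chain A = 8
EF(A2) = ES + duration = 8 + 4 = 12
Successor of A2 is M. ES(M) = max(sum(A), sum(B)) = max(12, 26) = 26
Free float = ES(successor) - EF(current) = 26 - 12 = 14

14


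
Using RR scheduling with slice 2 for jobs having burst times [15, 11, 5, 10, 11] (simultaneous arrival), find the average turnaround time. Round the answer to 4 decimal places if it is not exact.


Time quantum = 2
Execution trace:
  J1 runs 2 units, time = 2
  J2 runs 2 units, time = 4
  J3 runs 2 units, time = 6
  J4 runs 2 units, time = 8
  J5 runs 2 units, time = 10
  J1 runs 2 units, time = 12
  J2 runs 2 units, time = 14
  J3 runs 2 units, time = 16
  J4 runs 2 units, time = 18
  J5 runs 2 units, time = 20
  J1 runs 2 units, time = 22
  J2 runs 2 units, time = 24
  J3 runs 1 units, time = 25
  J4 runs 2 units, time = 27
  J5 runs 2 units, time = 29
  J1 runs 2 units, time = 31
  J2 runs 2 units, time = 33
  J4 runs 2 units, time = 35
  J5 runs 2 units, time = 37
  J1 runs 2 units, time = 39
  J2 runs 2 units, time = 41
  J4 runs 2 units, time = 43
  J5 runs 2 units, time = 45
  J1 runs 2 units, time = 47
  J2 runs 1 units, time = 48
  J5 runs 1 units, time = 49
  J1 runs 2 units, time = 51
  J1 runs 1 units, time = 52
Finish times: [52, 48, 25, 43, 49]
Average turnaround = 217/5 = 43.4

43.4


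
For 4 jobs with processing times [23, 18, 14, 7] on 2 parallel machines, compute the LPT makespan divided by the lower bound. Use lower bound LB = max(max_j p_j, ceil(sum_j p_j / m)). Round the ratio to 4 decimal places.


LPT order: [23, 18, 14, 7]
Machine loads after assignment: [30, 32]
LPT makespan = 32
Lower bound = max(max_job, ceil(total/2)) = max(23, 31) = 31
Ratio = 32 / 31 = 1.0323

1.0323


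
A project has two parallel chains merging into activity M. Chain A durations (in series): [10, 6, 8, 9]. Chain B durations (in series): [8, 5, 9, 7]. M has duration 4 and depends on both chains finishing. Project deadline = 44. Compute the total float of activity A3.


Forward pass: ES(A3) = sum of predecessors on chain A = 16
EF = ES + duration = 16 + 8 = 24
Backward pass: LF(M) = deadline = 44; LS(M) = 44 - 4 = 40
LF(A3) = LS(M) - sum(successors on chain A) = 40 - 9 = 31
LS = LF - duration = 31 - 8 = 23
Total float = LS - ES = 23 - 16 = 7

7


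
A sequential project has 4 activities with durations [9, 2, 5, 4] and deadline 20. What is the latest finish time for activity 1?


LF(activity 1) = deadline - sum of successor durations
Successors: activities 2 through 4 with durations [2, 5, 4]
Sum of successor durations = 11
LF = 20 - 11 = 9

9


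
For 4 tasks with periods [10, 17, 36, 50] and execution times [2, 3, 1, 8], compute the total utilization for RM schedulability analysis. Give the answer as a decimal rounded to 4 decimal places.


Compute individual utilizations (exact fractions):
  Task 1: C/T = 2/10 = 1/5 (approx. 0.2)
  Task 2: C/T = 3/17 (approx. 0.1765)
  Task 3: C/T = 1/36 (approx. 0.0278)
  Task 4: C/T = 8/50 = 4/25 (approx. 0.16)
Total utilization U = 1/5 + 3/17 + 1/36 + 4/25 = 8633/15300
Rounded to 4 decimal places: U = 0.5642
RM (Liu & Layland) bound for 4 tasks = 0.756828; compare with U = 8633/15300 (approx. 0.564248)
U <= bound, so schedulable by RM sufficient condition.

0.5642


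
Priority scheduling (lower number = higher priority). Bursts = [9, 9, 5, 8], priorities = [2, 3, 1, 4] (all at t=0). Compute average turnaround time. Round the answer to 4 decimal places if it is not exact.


Sort by priority (ascending = highest first):
Order: [(1, 5), (2, 9), (3, 9), (4, 8)]
Completion times:
  Priority 1, burst=5, C=5
  Priority 2, burst=9, C=14
  Priority 3, burst=9, C=23
  Priority 4, burst=8, C=31
Average turnaround = 73/4 = 18.25

18.25


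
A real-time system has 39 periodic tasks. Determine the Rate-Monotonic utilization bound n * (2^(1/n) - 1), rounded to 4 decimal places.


Compute 2^(1/39) = 1.0179318843
Subtract 1: 1.0179318843 - 1 = 0.0179318843
Multiply by n: 39 * 0.0179318843 = 0.6993434877
Round to 4 dp: 0.6993

0.6993


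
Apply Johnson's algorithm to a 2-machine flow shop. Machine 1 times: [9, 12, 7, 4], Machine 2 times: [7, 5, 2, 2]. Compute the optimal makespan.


Apply Johnson's rule:
  Group 1 (a <= b): []
  Group 2 (a > b): [(1, 9, 7), (2, 12, 5), (3, 7, 2), (4, 4, 2)]
Optimal job order: [1, 2, 3, 4]
Schedule:
  Job 1: M1 done at 9, M2 done at 16
  Job 2: M1 done at 21, M2 done at 26
  Job 3: M1 done at 28, M2 done at 30
  Job 4: M1 done at 32, M2 done at 34
Makespan = 34

34


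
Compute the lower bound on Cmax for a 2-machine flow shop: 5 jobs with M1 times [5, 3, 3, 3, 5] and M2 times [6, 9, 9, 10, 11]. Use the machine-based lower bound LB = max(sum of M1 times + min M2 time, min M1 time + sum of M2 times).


LB1 = sum(M1 times) + min(M2 times) = 19 + 6 = 25
LB2 = min(M1 times) + sum(M2 times) = 3 + 45 = 48
Lower bound = max(LB1, LB2) = max(25, 48) = 48

48


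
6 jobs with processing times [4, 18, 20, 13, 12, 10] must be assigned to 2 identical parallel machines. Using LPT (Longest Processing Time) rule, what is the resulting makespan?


Sort jobs in decreasing order (LPT): [20, 18, 13, 12, 10, 4]
Assign each job to the least loaded machine:
  Machine 1: jobs [20, 12, 4], load = 36
  Machine 2: jobs [18, 13, 10], load = 41
Makespan = max load = 41

41


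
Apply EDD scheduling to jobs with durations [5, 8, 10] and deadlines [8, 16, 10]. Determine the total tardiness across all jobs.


Sort by due date (EDD order): [(5, 8), (10, 10), (8, 16)]
Compute completion times and tardiness:
  Job 1: p=5, d=8, C=5, tardiness=max(0,5-8)=0
  Job 2: p=10, d=10, C=15, tardiness=max(0,15-10)=5
  Job 3: p=8, d=16, C=23, tardiness=max(0,23-16)=7
Total tardiness = 12

12


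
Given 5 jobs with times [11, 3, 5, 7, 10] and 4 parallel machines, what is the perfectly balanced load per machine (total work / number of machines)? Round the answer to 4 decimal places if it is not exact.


Total processing time = 11 + 3 + 5 + 7 + 10 = 36
Number of machines = 4
Ideal balanced load = 36 / 4 = 9.0

9.0


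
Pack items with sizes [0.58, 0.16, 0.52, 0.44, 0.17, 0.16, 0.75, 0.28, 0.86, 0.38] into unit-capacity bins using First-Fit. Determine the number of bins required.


Place items sequentially using First-Fit:
  Item 0.58 -> new Bin 1
  Item 0.16 -> Bin 1 (now 0.74)
  Item 0.52 -> new Bin 2
  Item 0.44 -> Bin 2 (now 0.96)
  Item 0.17 -> Bin 1 (now 0.91)
  Item 0.16 -> new Bin 3
  Item 0.75 -> Bin 3 (now 0.91)
  Item 0.28 -> new Bin 4
  Item 0.86 -> new Bin 5
  Item 0.38 -> Bin 4 (now 0.66)
Total bins used = 5

5


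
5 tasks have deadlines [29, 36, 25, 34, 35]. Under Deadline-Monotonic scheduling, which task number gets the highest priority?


Sort tasks by relative deadline (ascending):
  Task 3: deadline = 25
  Task 1: deadline = 29
  Task 4: deadline = 34
  Task 5: deadline = 35
  Task 2: deadline = 36
Priority order (highest first): [3, 1, 4, 5, 2]
Highest priority task = 3

3


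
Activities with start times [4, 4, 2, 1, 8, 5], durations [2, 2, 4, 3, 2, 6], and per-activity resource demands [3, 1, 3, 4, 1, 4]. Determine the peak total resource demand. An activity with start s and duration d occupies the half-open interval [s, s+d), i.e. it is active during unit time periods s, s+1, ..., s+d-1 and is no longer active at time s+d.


Each activity i is active on [start_i, start_i + duration_i).
Compute total resource usage per time slot:
  t=0: active resources = [], total = 0
  t=1: active resources = [4], total = 4
  t=2: active resources = [3, 4], total = 7
  t=3: active resources = [3, 4], total = 7
  t=4: active resources = [3, 1, 3], total = 7
  t=5: active resources = [3, 1, 3, 4], total = 11
  t=6: active resources = [4], total = 4
  t=7: active resources = [4], total = 4
  t=8: active resources = [1, 4], total = 5
  t=9: active resources = [1, 4], total = 5
  t=10: active resources = [4], total = 4
Peak resource demand = 11

11


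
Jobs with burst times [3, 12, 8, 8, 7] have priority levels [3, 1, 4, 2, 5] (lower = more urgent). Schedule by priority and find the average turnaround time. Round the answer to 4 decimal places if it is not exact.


Sort by priority (ascending = highest first):
Order: [(1, 12), (2, 8), (3, 3), (4, 8), (5, 7)]
Completion times:
  Priority 1, burst=12, C=12
  Priority 2, burst=8, C=20
  Priority 3, burst=3, C=23
  Priority 4, burst=8, C=31
  Priority 5, burst=7, C=38
Average turnaround = 124/5 = 24.8

24.8


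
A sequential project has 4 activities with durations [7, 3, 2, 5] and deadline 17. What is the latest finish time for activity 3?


LF(activity 3) = deadline - sum of successor durations
Successors: activities 4 through 4 with durations [5]
Sum of successor durations = 5
LF = 17 - 5 = 12

12


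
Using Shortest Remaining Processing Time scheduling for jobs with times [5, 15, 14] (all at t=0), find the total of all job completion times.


Since all jobs arrive at t=0, SRPT equals SPT ordering.
SPT order: [5, 14, 15]
Completion times:
  Job 1: p=5, C=5
  Job 2: p=14, C=19
  Job 3: p=15, C=34
Total completion time = 5 + 19 + 34 = 58

58


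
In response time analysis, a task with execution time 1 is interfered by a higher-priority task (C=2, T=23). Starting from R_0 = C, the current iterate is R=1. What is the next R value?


R_next = C + ceil(R_prev / T_hp) * C_hp
ceil(1 / 23) = ceil(0.0435) = 1
Interference = 1 * 2 = 2
R_next = 1 + 2 = 3

3


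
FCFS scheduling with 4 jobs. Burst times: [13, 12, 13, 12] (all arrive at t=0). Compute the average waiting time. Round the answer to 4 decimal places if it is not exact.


FCFS order (as given): [13, 12, 13, 12]
Waiting times:
  Job 1: wait = 0
  Job 2: wait = 13
  Job 3: wait = 25
  Job 4: wait = 38
Sum of waiting times = 76
Average waiting time = 76/4 = 19.0

19.0


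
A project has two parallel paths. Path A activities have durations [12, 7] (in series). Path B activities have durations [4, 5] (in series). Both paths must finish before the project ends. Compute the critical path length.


Path A total = 12 + 7 = 19
Path B total = 4 + 5 = 9
Critical path = longest path = max(19, 9) = 19

19


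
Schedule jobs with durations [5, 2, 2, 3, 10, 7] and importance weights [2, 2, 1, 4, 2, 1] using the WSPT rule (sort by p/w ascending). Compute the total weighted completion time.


Compute p/w ratios and sort ascending (WSPT): [(3, 4), (2, 2), (2, 1), (5, 2), (10, 2), (7, 1)]
Compute weighted completion times:
  Job (p=3,w=4): C=3, w*C=4*3=12
  Job (p=2,w=2): C=5, w*C=2*5=10
  Job (p=2,w=1): C=7, w*C=1*7=7
  Job (p=5,w=2): C=12, w*C=2*12=24
  Job (p=10,w=2): C=22, w*C=2*22=44
  Job (p=7,w=1): C=29, w*C=1*29=29
Total weighted completion time = 126

126


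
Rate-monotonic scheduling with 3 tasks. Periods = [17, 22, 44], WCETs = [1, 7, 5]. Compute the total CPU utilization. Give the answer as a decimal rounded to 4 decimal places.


Compute individual utilizations (exact fractions):
  Task 1: C/T = 1/17 (approx. 0.0588)
  Task 2: C/T = 7/22 (approx. 0.3182)
  Task 3: C/T = 5/44 (approx. 0.1136)
Total utilization U = 1/17 + 7/22 + 5/44 = 367/748
Rounded to 4 decimal places: U = 0.4906
RM (Liu & Layland) bound for 3 tasks = 0.779763; compare with U = 367/748 (approx. 0.490642)
U <= bound, so schedulable by RM sufficient condition.

0.4906


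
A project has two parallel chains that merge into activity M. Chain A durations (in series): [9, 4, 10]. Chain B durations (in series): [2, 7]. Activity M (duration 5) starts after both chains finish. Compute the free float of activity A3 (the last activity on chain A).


ES(A3) = sum of predecessors on chain A = 13
EF(A3) = ES + duration = 13 + 10 = 23
Successor of A3 is M. ES(M) = max(sum(A), sum(B)) = max(23, 9) = 23
Free float = ES(successor) - EF(current) = 23 - 23 = 0

0


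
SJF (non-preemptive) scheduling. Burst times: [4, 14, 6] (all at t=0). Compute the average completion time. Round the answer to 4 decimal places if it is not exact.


SJF order (ascending): [4, 6, 14]
Completion times:
  Job 1: burst=4, C=4
  Job 2: burst=6, C=10
  Job 3: burst=14, C=24
Average completion = 38/3 = 12.6667

12.6667


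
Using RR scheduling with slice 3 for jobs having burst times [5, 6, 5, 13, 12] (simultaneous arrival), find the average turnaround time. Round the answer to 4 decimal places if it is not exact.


Time quantum = 3
Execution trace:
  J1 runs 3 units, time = 3
  J2 runs 3 units, time = 6
  J3 runs 3 units, time = 9
  J4 runs 3 units, time = 12
  J5 runs 3 units, time = 15
  J1 runs 2 units, time = 17
  J2 runs 3 units, time = 20
  J3 runs 2 units, time = 22
  J4 runs 3 units, time = 25
  J5 runs 3 units, time = 28
  J4 runs 3 units, time = 31
  J5 runs 3 units, time = 34
  J4 runs 3 units, time = 37
  J5 runs 3 units, time = 40
  J4 runs 1 units, time = 41
Finish times: [17, 20, 22, 41, 40]
Average turnaround = 140/5 = 28.0

28.0


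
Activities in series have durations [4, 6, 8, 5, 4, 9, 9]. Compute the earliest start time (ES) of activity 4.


Activity 4 starts after activities 1 through 3 complete.
Predecessor durations: [4, 6, 8]
ES = 4 + 6 + 8 = 18

18


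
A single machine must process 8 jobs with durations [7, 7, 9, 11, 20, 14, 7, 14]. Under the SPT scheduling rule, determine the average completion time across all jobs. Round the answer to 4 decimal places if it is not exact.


Sort jobs by processing time (SPT order): [7, 7, 7, 9, 11, 14, 14, 20]
Compute completion times sequentially:
  Job 1: processing = 7, completes at 7
  Job 2: processing = 7, completes at 14
  Job 3: processing = 7, completes at 21
  Job 4: processing = 9, completes at 30
  Job 5: processing = 11, completes at 41
  Job 6: processing = 14, completes at 55
  Job 7: processing = 14, completes at 69
  Job 8: processing = 20, completes at 89
Sum of completion times = 326
Average completion time = 326/8 = 40.75

40.75


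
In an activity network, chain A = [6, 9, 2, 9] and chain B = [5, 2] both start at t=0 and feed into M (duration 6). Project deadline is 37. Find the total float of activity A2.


Forward pass: ES(A2) = sum of predecessors on chain A = 6
EF = ES + duration = 6 + 9 = 15
Backward pass: LF(M) = deadline = 37; LS(M) = 37 - 6 = 31
LF(A2) = LS(M) - sum(successors on chain A) = 31 - 11 = 20
LS = LF - duration = 20 - 9 = 11
Total float = LS - ES = 11 - 6 = 5

5


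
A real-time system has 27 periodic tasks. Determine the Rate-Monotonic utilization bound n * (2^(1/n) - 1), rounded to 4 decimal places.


Compute 2^(1/27) = 1.0260044847
Subtract 1: 1.0260044847 - 1 = 0.0260044847
Multiply by n: 27 * 0.0260044847 = 0.7021210869
Round to 4 dp: 0.7021

0.7021


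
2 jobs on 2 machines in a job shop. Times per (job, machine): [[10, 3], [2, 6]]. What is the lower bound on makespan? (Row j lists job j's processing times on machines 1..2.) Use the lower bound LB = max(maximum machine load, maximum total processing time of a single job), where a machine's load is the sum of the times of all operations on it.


Machine loads:
  Machine 1: 10 + 2 = 12
  Machine 2: 3 + 6 = 9
Max machine load = 12
Job totals:
  Job 1: 13
  Job 2: 8
Max job total = 13
Lower bound = max(12, 13) = 13

13


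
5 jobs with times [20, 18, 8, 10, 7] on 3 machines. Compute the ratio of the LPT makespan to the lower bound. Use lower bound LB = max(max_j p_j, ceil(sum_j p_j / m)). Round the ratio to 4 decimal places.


LPT order: [20, 18, 10, 8, 7]
Machine loads after assignment: [20, 25, 18]
LPT makespan = 25
Lower bound = max(max_job, ceil(total/3)) = max(20, 21) = 21
Ratio = 25 / 21 = 1.1905

1.1905


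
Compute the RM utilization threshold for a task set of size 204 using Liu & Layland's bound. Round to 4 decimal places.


Compute 2^(1/204) = 1.0034035593
Subtract 1: 1.0034035593 - 1 = 0.0034035593
Multiply by n: 204 * 0.0034035593 = 0.6943260972
Round to 4 dp: 0.6943

0.6943


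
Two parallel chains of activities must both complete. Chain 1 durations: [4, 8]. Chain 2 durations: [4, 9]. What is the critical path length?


Path A total = 4 + 8 = 12
Path B total = 4 + 9 = 13
Critical path = longest path = max(12, 13) = 13

13


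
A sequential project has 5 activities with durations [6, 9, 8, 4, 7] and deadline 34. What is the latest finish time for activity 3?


LF(activity 3) = deadline - sum of successor durations
Successors: activities 4 through 5 with durations [4, 7]
Sum of successor durations = 11
LF = 34 - 11 = 23

23


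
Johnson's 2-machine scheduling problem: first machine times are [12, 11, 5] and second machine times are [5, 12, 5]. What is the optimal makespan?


Apply Johnson's rule:
  Group 1 (a <= b): [(3, 5, 5), (2, 11, 12)]
  Group 2 (a > b): [(1, 12, 5)]
Optimal job order: [3, 2, 1]
Schedule:
  Job 3: M1 done at 5, M2 done at 10
  Job 2: M1 done at 16, M2 done at 28
  Job 1: M1 done at 28, M2 done at 33
Makespan = 33

33


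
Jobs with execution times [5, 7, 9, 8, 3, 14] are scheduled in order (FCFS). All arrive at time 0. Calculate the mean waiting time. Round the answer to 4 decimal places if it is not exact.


FCFS order (as given): [5, 7, 9, 8, 3, 14]
Waiting times:
  Job 1: wait = 0
  Job 2: wait = 5
  Job 3: wait = 12
  Job 4: wait = 21
  Job 5: wait = 29
  Job 6: wait = 32
Sum of waiting times = 99
Average waiting time = 99/6 = 16.5

16.5


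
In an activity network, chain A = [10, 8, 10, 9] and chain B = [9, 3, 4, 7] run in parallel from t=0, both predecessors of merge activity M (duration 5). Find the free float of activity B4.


ES(B4) = sum of predecessors on chain B = 16
EF(B4) = ES + duration = 16 + 7 = 23
Successor of B4 is M. ES(M) = max(sum(A), sum(B)) = max(37, 23) = 37
Free float = ES(successor) - EF(current) = 37 - 23 = 14

14


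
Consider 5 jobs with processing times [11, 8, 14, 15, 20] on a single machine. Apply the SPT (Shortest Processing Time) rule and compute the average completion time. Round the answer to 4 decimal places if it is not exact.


Sort jobs by processing time (SPT order): [8, 11, 14, 15, 20]
Compute completion times sequentially:
  Job 1: processing = 8, completes at 8
  Job 2: processing = 11, completes at 19
  Job 3: processing = 14, completes at 33
  Job 4: processing = 15, completes at 48
  Job 5: processing = 20, completes at 68
Sum of completion times = 176
Average completion time = 176/5 = 35.2

35.2


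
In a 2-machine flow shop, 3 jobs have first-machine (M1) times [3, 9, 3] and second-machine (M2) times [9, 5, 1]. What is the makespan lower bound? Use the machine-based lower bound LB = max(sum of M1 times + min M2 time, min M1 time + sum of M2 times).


LB1 = sum(M1 times) + min(M2 times) = 15 + 1 = 16
LB2 = min(M1 times) + sum(M2 times) = 3 + 15 = 18
Lower bound = max(LB1, LB2) = max(16, 18) = 18

18


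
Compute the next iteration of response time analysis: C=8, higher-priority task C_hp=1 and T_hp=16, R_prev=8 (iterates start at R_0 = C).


R_next = C + ceil(R_prev / T_hp) * C_hp
ceil(8 / 16) = ceil(0.5) = 1
Interference = 1 * 1 = 1
R_next = 8 + 1 = 9

9


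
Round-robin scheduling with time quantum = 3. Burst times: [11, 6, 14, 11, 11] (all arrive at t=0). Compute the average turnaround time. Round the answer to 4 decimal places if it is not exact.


Time quantum = 3
Execution trace:
  J1 runs 3 units, time = 3
  J2 runs 3 units, time = 6
  J3 runs 3 units, time = 9
  J4 runs 3 units, time = 12
  J5 runs 3 units, time = 15
  J1 runs 3 units, time = 18
  J2 runs 3 units, time = 21
  J3 runs 3 units, time = 24
  J4 runs 3 units, time = 27
  J5 runs 3 units, time = 30
  J1 runs 3 units, time = 33
  J3 runs 3 units, time = 36
  J4 runs 3 units, time = 39
  J5 runs 3 units, time = 42
  J1 runs 2 units, time = 44
  J3 runs 3 units, time = 47
  J4 runs 2 units, time = 49
  J5 runs 2 units, time = 51
  J3 runs 2 units, time = 53
Finish times: [44, 21, 53, 49, 51]
Average turnaround = 218/5 = 43.6

43.6


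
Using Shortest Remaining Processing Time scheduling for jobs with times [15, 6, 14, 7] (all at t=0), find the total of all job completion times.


Since all jobs arrive at t=0, SRPT equals SPT ordering.
SPT order: [6, 7, 14, 15]
Completion times:
  Job 1: p=6, C=6
  Job 2: p=7, C=13
  Job 3: p=14, C=27
  Job 4: p=15, C=42
Total completion time = 6 + 13 + 27 + 42 = 88

88
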